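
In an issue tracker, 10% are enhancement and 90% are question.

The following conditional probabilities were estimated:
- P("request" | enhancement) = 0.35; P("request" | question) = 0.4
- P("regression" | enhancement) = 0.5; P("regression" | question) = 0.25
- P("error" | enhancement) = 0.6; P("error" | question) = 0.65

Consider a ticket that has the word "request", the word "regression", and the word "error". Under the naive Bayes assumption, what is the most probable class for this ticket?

enhancement: 0.1 × 0.35 × 0.5 × 0.6 = 0.0105
question: 0.9 × 0.4 × 0.25 × 0.65 = 0.0585
Highest score → question.

question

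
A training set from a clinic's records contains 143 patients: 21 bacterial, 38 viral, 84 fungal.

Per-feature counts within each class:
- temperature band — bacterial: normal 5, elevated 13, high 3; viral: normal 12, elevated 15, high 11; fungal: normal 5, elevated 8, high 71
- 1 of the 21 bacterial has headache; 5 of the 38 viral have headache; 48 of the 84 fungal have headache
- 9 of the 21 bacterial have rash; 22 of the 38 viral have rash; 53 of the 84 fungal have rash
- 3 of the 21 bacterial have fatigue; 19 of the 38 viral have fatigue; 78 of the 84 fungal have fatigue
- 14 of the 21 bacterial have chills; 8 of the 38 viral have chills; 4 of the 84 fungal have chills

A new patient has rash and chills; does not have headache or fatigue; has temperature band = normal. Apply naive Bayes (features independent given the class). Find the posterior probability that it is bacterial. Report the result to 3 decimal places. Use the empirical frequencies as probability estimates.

bacterial: (21/143) × (5/21) × (20/21) × (9/21) × (18/21) × (14/21) ≈ 0.00815511
viral: (38/143) × (12/38) × (33/38) × (22/38) × (19/38) × (8/38) ≈ 0.0044411
fungal: (84/143) × (5/84) × (36/84) × (53/84) × (6/84) × (4/84) ≈ 0.0000321593
P(bacterial | x) = 0.00815511 / 0.0126283693 ≈ 0.646

0.646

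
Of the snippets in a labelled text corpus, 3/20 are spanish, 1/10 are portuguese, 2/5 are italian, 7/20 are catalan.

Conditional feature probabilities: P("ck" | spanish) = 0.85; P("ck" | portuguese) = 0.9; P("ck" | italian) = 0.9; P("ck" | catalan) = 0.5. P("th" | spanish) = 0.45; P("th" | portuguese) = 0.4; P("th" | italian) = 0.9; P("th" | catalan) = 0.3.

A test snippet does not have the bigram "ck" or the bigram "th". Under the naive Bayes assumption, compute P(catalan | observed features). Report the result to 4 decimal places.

spanish: 0.15 × (1−0.85) × (1−0.45) = 0.012375
portuguese: 0.1 × (1−0.9) × (1−0.4) = 0.006
italian: 0.4 × (1−0.9) × (1−0.9) = 0.004
catalan: 0.35 × (1−0.5) × (1−0.3) = 0.1225
P(catalan | x) = 0.1225 / 0.144875 ≈ 0.8456

0.8456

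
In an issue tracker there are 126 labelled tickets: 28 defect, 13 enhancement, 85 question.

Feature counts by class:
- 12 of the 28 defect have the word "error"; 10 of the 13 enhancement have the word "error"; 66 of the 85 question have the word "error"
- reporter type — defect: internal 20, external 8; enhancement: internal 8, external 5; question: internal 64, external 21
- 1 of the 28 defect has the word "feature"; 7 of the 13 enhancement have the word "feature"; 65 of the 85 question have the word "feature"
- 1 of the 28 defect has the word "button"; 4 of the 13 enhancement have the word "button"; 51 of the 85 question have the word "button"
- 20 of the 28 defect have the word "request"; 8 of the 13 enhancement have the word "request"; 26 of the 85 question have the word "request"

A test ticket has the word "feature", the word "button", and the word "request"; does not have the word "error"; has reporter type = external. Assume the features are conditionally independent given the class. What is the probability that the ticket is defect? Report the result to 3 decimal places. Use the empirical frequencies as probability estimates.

defect: (28/126) × (16/28) × (8/28) × (1/28) × (1/28) × (20/28) ≈ 0.000033055
enhancement: (13/126) × (3/13) × (5/13) × (7/13) × (4/13) × (8/13) ≈ 0.000933674
question: (85/126) × (19/85) × (21/85) × (65/85) × (51/85) × (26/85) ≈ 0.00522858
P(defect | x) = 0.000033055 / 0.006195309 ≈ 0.005

0.005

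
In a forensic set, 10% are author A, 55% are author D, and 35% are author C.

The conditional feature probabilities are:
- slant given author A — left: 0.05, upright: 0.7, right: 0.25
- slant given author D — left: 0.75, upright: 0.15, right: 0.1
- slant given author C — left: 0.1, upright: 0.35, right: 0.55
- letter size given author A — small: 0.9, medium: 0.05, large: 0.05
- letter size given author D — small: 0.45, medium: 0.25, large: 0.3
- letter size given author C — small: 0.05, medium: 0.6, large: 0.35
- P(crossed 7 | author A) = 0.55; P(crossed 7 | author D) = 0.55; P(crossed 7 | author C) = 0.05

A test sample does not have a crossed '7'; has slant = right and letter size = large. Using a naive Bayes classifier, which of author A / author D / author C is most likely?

author C

author A: 0.1 × 0.25 × 0.05 × (1−0.55) = 0.0005625
author D: 0.55 × 0.1 × 0.3 × (1−0.55) = 0.007425
author C: 0.35 × 0.55 × 0.35 × (1−0.05) = 0.06400625
Highest score → author C.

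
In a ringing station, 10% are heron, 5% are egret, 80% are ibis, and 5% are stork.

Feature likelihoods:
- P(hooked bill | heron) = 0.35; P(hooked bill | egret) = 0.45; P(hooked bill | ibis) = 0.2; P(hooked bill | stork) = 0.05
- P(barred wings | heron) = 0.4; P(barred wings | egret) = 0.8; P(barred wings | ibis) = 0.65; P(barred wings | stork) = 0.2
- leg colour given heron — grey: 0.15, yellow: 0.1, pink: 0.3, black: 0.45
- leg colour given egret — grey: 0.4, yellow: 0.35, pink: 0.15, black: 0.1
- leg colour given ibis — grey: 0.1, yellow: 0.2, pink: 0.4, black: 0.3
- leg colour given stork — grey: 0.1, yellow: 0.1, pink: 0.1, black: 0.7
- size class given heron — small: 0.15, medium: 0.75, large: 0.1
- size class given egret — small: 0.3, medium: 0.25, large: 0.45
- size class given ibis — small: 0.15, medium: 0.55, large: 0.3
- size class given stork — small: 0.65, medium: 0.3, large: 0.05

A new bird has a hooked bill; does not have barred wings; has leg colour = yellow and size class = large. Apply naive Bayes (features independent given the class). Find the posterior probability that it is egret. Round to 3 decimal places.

0.165

heron: 0.1 × 0.35 × (1−0.4) × 0.1 × 0.1 = 0.00021
egret: 0.05 × 0.45 × (1−0.8) × 0.35 × 0.45 = 0.00070875
ibis: 0.8 × 0.2 × (1−0.65) × 0.2 × 0.3 = 0.00336
stork: 0.05 × 0.05 × (1−0.2) × 0.1 × 0.05 = 0.00001
P(egret | x) = 0.00070875 / 0.00428875 ≈ 0.165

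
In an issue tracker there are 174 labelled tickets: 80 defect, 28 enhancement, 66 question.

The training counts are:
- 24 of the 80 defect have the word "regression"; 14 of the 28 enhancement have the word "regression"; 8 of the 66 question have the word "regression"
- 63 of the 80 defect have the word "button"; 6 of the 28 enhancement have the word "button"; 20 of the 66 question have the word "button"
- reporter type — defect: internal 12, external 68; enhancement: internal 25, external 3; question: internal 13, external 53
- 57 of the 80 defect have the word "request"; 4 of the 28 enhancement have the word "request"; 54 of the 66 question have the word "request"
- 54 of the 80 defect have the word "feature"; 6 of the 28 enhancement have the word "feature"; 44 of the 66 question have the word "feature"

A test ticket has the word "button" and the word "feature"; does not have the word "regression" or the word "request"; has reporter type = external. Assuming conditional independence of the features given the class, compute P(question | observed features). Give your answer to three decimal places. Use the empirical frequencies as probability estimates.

defect: (80/174) × (56/80) × (63/80) × (68/80) × (23/80) × (54/80) ≈ 0.0418071
enhancement: (28/174) × (14/28) × (6/28) × (3/28) × (24/28) × (6/28) ≈ 0.000339298
question: (66/174) × (58/66) × (20/66) × (53/66) × (12/66) × (44/66) ≈ 0.00983202
P(question | x) = 0.00983202 / 0.051978418 ≈ 0.189

0.189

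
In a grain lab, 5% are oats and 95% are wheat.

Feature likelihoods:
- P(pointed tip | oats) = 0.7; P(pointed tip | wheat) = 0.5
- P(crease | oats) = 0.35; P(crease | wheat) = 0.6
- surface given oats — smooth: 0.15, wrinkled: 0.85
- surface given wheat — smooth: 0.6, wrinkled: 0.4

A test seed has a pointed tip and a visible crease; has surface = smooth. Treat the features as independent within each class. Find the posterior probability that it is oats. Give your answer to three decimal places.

oats: 0.05 × 0.7 × 0.35 × 0.15 = 0.0018375
wheat: 0.95 × 0.5 × 0.6 × 0.6 = 0.171
P(oats | x) = 0.0018375 / 0.1728375 ≈ 0.011

0.011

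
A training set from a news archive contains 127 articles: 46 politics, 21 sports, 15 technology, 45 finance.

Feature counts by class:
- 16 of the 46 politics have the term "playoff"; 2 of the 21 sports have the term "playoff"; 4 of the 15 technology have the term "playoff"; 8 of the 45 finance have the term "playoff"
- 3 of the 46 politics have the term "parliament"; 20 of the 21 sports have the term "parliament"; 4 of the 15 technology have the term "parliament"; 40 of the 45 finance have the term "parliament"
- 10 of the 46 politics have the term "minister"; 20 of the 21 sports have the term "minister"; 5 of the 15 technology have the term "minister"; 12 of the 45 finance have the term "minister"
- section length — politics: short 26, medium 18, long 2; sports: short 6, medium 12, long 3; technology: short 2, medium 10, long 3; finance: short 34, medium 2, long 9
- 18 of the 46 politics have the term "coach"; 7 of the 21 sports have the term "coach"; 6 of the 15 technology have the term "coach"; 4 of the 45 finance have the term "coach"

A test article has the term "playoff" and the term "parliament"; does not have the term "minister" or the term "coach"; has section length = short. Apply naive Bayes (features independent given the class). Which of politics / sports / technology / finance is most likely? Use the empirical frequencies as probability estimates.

politics: (46/127) × (16/46) × (3/46) × (36/46) × (26/46) × (28/46) ≈ 0.00221228
sports: (21/127) × (2/21) × (20/21) × (1/21) × (6/21) × (14/21) ≈ 0.000136037
technology: (15/127) × (4/15) × (4/15) × (10/15) × (2/15) × (9/15) ≈ 0.000447944
finance: (45/127) × (8/45) × (40/45) × (33/45) × (34/45) × (41/45) ≈ 0.0282666
Highest score → finance.

finance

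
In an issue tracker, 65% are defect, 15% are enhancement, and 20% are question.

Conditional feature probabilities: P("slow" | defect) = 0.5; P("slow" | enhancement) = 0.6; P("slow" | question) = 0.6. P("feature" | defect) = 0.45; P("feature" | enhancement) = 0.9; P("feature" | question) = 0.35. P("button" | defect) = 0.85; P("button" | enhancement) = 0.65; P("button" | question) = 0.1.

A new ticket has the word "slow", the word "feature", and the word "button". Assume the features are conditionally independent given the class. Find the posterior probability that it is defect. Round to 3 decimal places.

0.686

defect: 0.65 × 0.5 × 0.45 × 0.85 = 0.1243125
enhancement: 0.15 × 0.6 × 0.9 × 0.65 = 0.05265
question: 0.2 × 0.6 × 0.35 × 0.1 = 0.0042
P(defect | x) = 0.1243125 / 0.1811625 ≈ 0.686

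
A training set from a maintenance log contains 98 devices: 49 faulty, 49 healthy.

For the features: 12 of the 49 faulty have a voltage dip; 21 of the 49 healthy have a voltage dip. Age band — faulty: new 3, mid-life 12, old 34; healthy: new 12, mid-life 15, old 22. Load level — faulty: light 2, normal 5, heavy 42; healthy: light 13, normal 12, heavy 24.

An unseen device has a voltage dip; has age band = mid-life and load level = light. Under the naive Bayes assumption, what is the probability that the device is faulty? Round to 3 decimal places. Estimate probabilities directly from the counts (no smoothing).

0.066

faulty: (49/98) × (12/49) × (12/49) × (2/49) ≈ 0.00122398
healthy: (49/98) × (21/49) × (15/49) × (13/49) ≈ 0.0174035
P(faulty | x) = 0.00122398 / 0.01862748 ≈ 0.066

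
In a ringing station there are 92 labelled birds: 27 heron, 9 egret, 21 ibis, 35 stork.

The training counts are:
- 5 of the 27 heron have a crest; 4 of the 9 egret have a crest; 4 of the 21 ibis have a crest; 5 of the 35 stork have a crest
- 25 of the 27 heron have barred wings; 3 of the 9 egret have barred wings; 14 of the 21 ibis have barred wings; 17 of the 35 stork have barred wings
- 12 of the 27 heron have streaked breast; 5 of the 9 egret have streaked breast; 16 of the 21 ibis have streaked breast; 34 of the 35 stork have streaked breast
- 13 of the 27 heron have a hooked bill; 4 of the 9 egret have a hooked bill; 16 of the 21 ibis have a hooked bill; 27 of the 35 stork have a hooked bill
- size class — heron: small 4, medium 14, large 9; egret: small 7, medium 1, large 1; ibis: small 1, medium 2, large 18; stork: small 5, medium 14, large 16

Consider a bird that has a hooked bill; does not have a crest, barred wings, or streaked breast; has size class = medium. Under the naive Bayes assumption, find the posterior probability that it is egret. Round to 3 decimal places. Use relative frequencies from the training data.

0.137

heron: (27/92) × (22/27) × (2/27) × (15/27) × (13/27) × (14/27) ≈ 0.00245681
egret: (9/92) × (5/9) × (6/9) × (4/9) × (4/9) × (1/9) ≈ 0.000795213
ibis: (21/92) × (17/21) × (7/21) × (5/21) × (16/21) × (2/21) ≈ 0.00106415
stork: (35/92) × (30/35) × (18/35) × (1/35) × (27/35) × (14/35) ≈ 0.00147851
P(egret | x) = 0.000795213 / 0.005794683 ≈ 0.137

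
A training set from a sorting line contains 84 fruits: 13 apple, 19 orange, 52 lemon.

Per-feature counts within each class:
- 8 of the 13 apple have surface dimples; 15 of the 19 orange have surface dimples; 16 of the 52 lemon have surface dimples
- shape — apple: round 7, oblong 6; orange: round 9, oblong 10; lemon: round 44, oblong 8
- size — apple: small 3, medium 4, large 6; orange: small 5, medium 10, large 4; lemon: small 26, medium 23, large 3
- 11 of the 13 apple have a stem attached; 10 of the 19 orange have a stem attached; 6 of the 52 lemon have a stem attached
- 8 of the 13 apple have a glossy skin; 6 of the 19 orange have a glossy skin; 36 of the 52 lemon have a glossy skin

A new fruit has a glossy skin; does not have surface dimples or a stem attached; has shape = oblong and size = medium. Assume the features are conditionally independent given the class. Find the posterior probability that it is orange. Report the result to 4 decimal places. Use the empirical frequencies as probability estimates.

apple: (13/84) × (5/13) × (6/13) × (4/13) × (2/13) × (8/13) ≈ 0.000800292
orange: (19/84) × (4/19) × (10/19) × (10/19) × (9/19) × (6/19) ≈ 0.00197315
lemon: (52/84) × (36/52) × (8/52) × (23/52) × (46/52) × (36/52) ≈ 0.0178603
P(orange | x) = 0.00197315 / 0.020633742 ≈ 0.0956

0.0956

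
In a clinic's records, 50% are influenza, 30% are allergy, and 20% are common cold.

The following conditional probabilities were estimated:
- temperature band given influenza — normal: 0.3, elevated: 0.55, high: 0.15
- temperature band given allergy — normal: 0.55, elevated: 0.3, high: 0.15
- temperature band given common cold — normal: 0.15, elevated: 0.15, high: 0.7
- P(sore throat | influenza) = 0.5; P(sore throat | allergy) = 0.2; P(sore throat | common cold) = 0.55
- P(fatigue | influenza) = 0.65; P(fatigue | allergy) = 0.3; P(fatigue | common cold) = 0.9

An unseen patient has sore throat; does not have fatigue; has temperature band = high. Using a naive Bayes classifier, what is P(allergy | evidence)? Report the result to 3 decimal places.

influenza: 0.5 × 0.15 × 0.5 × (1−0.65) = 0.013125
allergy: 0.3 × 0.15 × 0.2 × (1−0.3) = 0.0063
common cold: 0.2 × 0.7 × 0.55 × (1−0.9) = 0.0077
P(allergy | x) = 0.0063 / 0.027125 ≈ 0.232

0.232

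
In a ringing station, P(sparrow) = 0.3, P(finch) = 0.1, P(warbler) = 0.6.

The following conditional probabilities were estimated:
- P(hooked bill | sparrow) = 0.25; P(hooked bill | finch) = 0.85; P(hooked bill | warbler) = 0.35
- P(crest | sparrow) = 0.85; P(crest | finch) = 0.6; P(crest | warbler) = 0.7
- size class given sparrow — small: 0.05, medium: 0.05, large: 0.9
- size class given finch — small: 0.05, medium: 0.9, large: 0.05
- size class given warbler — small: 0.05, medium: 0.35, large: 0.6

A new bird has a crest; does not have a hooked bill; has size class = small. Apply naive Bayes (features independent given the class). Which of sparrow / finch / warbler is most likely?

sparrow: 0.3 × (1−0.25) × 0.85 × 0.05 = 0.0095625
finch: 0.1 × (1−0.85) × 0.6 × 0.05 = 0.00045
warbler: 0.6 × (1−0.35) × 0.7 × 0.05 = 0.01365
Highest score → warbler.

warbler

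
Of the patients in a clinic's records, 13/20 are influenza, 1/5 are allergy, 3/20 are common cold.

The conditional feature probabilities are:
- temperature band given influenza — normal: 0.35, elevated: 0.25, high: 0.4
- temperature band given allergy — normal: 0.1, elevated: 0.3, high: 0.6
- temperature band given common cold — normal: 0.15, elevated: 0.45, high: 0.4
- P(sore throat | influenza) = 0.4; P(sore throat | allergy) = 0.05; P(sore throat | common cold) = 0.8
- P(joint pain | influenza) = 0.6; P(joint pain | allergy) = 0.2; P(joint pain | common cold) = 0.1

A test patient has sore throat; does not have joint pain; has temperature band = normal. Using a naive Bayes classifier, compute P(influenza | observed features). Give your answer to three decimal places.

influenza: 0.65 × 0.35 × 0.4 × (1−0.6) = 0.0364
allergy: 0.2 × 0.1 × 0.05 × (1−0.2) = 0.0008
common cold: 0.15 × 0.15 × 0.8 × (1−0.1) = 0.0162
P(influenza | x) = 0.0364 / 0.0534 ≈ 0.682

0.682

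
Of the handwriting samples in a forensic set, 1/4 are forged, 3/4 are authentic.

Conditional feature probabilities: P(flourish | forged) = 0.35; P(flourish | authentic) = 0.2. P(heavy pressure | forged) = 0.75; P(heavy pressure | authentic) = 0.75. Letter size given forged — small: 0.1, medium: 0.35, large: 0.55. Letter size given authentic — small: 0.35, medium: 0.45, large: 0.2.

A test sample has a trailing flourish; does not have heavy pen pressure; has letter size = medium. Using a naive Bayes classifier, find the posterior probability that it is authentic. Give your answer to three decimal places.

forged: 0.25 × 0.35 × (1−0.75) × 0.35 = 0.00765625
authentic: 0.75 × 0.2 × (1−0.75) × 0.45 = 0.016875
P(authentic | x) = 0.016875 / 0.02453125 ≈ 0.688

0.688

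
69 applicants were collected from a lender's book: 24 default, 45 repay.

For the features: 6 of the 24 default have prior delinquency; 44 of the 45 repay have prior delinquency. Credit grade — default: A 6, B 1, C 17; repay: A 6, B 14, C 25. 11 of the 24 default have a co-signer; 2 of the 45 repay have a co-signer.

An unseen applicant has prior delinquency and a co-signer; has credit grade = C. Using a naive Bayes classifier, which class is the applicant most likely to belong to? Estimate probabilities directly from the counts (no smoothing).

default

default: (24/69) × (6/24) × (17/24) × (11/24) ≈ 0.0282307
repay: (45/69) × (44/45) × (25/45) × (2/45) ≈ 0.0157452
Highest score → default.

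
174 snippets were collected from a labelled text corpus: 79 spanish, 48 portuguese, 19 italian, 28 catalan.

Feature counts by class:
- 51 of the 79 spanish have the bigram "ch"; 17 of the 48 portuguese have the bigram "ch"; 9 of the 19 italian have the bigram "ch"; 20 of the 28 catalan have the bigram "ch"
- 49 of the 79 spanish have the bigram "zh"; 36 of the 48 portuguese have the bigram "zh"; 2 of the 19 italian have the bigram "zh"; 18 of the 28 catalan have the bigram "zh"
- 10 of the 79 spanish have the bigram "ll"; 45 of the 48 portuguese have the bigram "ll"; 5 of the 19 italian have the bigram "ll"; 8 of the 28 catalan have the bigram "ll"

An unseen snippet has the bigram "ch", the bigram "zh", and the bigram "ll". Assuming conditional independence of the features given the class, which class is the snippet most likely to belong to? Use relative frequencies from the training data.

portuguese

spanish: (79/174) × (51/79) × (49/79) × (10/79) ≈ 0.0230124
portuguese: (48/174) × (17/48) × (36/48) × (45/48) ≈ 0.0686961
italian: (19/174) × (9/19) × (2/19) × (5/19) ≈ 0.0014328
catalan: (28/174) × (20/28) × (18/28) × (8/28) ≈ 0.0211119
Highest score → portuguese.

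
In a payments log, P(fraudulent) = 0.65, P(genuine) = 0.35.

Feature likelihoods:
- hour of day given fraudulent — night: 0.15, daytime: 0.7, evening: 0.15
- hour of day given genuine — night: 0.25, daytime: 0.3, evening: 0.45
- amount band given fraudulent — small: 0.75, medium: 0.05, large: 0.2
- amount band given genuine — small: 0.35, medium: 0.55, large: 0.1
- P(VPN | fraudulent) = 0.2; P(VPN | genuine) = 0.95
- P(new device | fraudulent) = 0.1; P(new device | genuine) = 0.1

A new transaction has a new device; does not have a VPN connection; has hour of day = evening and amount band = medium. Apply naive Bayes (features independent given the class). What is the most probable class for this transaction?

genuine

fraudulent: 0.65 × 0.15 × 0.05 × (1−0.2) × 0.1 = 0.00039
genuine: 0.35 × 0.45 × 0.55 × (1−0.95) × 0.1 = 0.000433125
Highest score → genuine.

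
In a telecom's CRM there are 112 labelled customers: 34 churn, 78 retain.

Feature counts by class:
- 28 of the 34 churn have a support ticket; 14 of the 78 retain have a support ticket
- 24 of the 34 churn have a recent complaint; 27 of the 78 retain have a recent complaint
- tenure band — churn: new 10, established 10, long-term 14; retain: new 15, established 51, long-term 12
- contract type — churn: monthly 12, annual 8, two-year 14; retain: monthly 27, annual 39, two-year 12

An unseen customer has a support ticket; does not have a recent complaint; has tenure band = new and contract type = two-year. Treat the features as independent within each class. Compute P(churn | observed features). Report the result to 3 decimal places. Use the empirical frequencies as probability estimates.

churn: (34/112) × (28/34) × (10/34) × (10/34) × (14/34) ≈ 0.00890495
retain: (78/112) × (14/78) × (51/78) × (15/78) × (12/78) ≈ 0.00241807
P(churn | x) = 0.00890495 / 0.01132302 ≈ 0.786

0.786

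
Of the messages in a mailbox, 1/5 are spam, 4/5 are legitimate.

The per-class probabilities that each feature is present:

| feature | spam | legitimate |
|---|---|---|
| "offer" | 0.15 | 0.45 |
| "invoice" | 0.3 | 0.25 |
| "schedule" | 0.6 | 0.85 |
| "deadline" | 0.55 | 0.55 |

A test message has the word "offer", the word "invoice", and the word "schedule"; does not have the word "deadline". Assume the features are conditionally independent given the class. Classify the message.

spam: 0.2 × 0.15 × 0.3 × 0.6 × (1−0.55) = 0.00243
legitimate: 0.8 × 0.45 × 0.25 × 0.85 × (1−0.55) = 0.034425
Highest score → legitimate.

legitimate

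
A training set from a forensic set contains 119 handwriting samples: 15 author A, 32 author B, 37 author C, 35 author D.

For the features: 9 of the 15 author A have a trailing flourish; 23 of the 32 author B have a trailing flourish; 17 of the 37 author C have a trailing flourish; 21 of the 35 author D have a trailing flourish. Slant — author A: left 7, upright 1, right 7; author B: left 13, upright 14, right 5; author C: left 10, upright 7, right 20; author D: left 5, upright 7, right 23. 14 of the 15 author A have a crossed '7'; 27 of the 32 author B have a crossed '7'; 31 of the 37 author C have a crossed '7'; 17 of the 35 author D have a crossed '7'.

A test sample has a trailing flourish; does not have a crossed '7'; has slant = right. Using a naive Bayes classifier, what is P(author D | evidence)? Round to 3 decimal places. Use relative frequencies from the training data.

0.753

author A: (15/119) × (9/15) × (7/15) × (1/15) ≈ 0.00235294
author B: (32/119) × (23/32) × (5/32) × (5/32) ≈ 0.00471868
author C: (37/119) × (17/37) × (20/37) × (6/37) ≈ 0.0125222
author D: (35/119) × (21/35) × (23/35) × (18/35) ≈ 0.0596399
P(author D | x) = 0.0596399 / 0.07923372 ≈ 0.753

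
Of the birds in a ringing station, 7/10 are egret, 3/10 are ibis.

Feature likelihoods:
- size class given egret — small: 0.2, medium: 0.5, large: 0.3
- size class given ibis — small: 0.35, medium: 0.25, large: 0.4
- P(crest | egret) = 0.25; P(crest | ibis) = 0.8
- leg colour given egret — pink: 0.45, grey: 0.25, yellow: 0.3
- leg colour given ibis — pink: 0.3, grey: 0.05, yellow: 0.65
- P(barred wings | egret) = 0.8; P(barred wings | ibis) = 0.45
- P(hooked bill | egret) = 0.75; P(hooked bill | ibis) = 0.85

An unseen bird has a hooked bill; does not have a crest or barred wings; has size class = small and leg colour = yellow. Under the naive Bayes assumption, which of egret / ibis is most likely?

ibis

egret: 0.7 × 0.2 × (1−0.25) × 0.3 × (1−0.8) × 0.75 = 0.004725
ibis: 0.3 × 0.35 × (1−0.8) × 0.65 × (1−0.45) × 0.85 = 0.006381375
Highest score → ibis.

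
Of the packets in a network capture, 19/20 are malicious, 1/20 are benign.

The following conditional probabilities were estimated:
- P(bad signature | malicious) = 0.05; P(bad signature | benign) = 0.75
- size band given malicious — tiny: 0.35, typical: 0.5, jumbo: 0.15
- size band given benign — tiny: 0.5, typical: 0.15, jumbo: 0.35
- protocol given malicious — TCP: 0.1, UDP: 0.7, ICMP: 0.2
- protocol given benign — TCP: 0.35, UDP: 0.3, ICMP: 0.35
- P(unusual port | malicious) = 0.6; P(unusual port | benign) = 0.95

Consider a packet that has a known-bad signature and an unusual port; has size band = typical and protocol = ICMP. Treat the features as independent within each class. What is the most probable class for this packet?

malicious

malicious: 0.95 × 0.05 × 0.5 × 0.2 × 0.6 = 0.00285
benign: 0.05 × 0.75 × 0.15 × 0.35 × 0.95 = 0.0018703125
Highest score → malicious.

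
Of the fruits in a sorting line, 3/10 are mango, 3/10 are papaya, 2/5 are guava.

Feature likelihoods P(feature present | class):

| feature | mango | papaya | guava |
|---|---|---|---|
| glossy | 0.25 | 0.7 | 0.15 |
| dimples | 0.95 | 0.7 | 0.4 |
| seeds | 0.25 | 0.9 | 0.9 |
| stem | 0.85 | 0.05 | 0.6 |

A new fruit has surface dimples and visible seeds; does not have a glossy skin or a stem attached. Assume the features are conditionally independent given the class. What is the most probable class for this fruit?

mango: 0.3 × (1−0.25) × 0.95 × 0.25 × (1−0.85) = 0.008015625
papaya: 0.3 × (1−0.7) × 0.7 × 0.9 × (1−0.05) = 0.053865
guava: 0.4 × (1−0.15) × 0.4 × 0.9 × (1−0.6) = 0.04896
Highest score → papaya.

papaya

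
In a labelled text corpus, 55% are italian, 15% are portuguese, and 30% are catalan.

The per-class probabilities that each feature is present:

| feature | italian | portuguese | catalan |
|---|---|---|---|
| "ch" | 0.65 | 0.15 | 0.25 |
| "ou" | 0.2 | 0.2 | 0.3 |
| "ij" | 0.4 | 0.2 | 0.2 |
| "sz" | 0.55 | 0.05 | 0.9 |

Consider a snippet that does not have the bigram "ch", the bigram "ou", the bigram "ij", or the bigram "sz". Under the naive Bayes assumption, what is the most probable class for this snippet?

italian: 0.55 × (1−0.65) × (1−0.2) × (1−0.4) × (1−0.55) = 0.04158
portuguese: 0.15 × (1−0.15) × (1−0.2) × (1−0.2) × (1−0.05) = 0.07752
catalan: 0.3 × (1−0.25) × (1−0.3) × (1−0.2) × (1−0.9) = 0.0126
Highest score → portuguese.

portuguese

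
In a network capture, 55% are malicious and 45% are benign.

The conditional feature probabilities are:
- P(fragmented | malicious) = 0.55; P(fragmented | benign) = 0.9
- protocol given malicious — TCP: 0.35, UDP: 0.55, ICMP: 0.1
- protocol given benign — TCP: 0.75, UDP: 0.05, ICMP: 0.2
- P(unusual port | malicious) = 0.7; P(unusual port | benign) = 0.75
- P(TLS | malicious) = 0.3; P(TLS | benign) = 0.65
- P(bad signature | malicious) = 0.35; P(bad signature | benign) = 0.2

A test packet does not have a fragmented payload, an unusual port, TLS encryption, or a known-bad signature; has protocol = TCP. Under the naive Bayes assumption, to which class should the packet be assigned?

malicious: 0.55 × (1−0.55) × 0.35 × (1−0.7) × (1−0.3) × (1−0.35) = 0.0118243125
benign: 0.45 × (1−0.9) × 0.75 × (1−0.75) × (1−0.65) × (1−0.2) = 0.0023625
Highest score → malicious.

malicious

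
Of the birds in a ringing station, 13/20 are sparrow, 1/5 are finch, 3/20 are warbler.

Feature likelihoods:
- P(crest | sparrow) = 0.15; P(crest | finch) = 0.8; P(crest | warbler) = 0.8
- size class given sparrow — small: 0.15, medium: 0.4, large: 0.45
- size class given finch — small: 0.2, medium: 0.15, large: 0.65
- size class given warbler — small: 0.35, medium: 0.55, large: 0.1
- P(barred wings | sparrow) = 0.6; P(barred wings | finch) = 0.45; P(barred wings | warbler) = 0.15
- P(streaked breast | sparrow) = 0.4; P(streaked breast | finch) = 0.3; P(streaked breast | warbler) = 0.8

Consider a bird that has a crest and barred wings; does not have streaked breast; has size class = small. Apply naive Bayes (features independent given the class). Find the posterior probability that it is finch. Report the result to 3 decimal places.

sparrow: 0.65 × 0.15 × 0.15 × 0.6 × (1−0.4) = 0.005265
finch: 0.2 × 0.8 × 0.2 × 0.45 × (1−0.3) = 0.01008
warbler: 0.15 × 0.8 × 0.35 × 0.15 × (1−0.8) = 0.00126
P(finch | x) = 0.01008 / 0.016605 ≈ 0.607

0.607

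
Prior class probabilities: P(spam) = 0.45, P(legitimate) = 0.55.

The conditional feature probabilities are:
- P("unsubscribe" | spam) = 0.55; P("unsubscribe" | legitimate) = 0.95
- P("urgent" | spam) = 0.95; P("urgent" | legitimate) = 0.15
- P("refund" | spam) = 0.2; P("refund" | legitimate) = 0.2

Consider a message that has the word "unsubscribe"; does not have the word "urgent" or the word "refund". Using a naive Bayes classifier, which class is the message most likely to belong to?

legitimate

spam: 0.45 × 0.55 × (1−0.95) × (1−0.2) = 0.0099
legitimate: 0.55 × 0.95 × (1−0.15) × (1−0.2) = 0.3553
Highest score → legitimate.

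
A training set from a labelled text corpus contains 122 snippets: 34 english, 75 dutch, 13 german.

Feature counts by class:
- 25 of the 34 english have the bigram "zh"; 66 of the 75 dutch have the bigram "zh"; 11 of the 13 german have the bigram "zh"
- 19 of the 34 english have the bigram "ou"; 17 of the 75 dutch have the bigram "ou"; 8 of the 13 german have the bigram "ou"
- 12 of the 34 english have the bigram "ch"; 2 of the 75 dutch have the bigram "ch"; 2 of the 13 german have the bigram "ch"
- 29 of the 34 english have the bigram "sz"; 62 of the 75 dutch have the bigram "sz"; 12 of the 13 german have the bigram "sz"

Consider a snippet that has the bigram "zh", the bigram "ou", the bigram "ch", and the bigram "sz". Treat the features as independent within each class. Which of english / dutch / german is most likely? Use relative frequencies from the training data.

english: (34/122) × (25/34) × (19/34) × (12/34) × (29/34) ≈ 0.0344728
dutch: (75/122) × (66/75) × (17/75) × (2/75) × (62/75) ≈ 0.00270315
german: (13/122) × (11/13) × (8/13) × (2/13) × (12/13) ≈ 0.0078796
Highest score → english.

english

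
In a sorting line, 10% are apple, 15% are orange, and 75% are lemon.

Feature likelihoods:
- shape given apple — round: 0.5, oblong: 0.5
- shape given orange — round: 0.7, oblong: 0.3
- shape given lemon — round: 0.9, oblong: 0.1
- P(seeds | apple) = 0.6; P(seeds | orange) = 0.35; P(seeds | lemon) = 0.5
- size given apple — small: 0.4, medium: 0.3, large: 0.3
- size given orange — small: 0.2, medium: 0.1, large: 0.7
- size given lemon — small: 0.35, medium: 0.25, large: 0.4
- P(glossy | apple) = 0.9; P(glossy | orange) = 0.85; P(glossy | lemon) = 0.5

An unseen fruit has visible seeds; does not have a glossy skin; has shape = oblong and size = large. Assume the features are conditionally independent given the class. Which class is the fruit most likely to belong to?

apple: 0.1 × 0.5 × 0.6 × 0.3 × (1−0.9) = 0.0009
orange: 0.15 × 0.3 × 0.35 × 0.7 × (1−0.85) = 0.00165375
lemon: 0.75 × 0.1 × 0.5 × 0.4 × (1−0.5) = 0.0075
Highest score → lemon.

lemon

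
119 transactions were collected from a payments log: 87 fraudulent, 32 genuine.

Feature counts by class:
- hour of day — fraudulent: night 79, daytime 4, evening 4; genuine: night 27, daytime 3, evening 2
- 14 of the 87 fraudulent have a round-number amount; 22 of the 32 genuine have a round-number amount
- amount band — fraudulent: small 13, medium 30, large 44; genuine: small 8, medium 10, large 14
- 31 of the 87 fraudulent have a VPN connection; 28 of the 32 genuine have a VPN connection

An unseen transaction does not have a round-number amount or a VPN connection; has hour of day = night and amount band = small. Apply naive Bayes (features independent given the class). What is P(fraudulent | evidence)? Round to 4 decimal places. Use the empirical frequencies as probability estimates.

0.9603

fraudulent: (87/119) × (79/87) × (73/87) × (13/87) × (56/87) ≈ 0.0535768
genuine: (32/119) × (27/32) × (10/32) × (8/32) × (4/32) ≈ 0.00221573
P(fraudulent | x) = 0.0535768 / 0.05579253 ≈ 0.9603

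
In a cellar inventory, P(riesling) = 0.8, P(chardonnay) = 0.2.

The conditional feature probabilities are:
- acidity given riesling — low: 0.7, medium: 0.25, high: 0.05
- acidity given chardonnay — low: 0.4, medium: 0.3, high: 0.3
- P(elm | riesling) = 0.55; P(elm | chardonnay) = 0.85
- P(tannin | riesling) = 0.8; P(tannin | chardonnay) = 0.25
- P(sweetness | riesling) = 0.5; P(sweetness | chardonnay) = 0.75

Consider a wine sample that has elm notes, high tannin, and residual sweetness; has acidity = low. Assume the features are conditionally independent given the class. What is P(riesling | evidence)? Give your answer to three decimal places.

0.906

riesling: 0.8 × 0.7 × 0.55 × 0.8 × 0.5 = 0.1232
chardonnay: 0.2 × 0.4 × 0.85 × 0.25 × 0.75 = 0.01275
P(riesling | x) = 0.1232 / 0.13595 ≈ 0.906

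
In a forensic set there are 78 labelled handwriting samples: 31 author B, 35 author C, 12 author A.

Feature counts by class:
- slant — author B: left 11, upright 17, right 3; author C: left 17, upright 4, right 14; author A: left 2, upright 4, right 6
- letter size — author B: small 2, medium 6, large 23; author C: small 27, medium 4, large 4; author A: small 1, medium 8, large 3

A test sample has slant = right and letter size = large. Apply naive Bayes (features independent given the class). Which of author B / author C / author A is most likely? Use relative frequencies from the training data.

author B: (31/78) × (3/31) × (23/31) ≈ 0.028536
author C: (35/78) × (14/35) × (4/35) ≈ 0.0205128
author A: (12/78) × (6/12) × (3/12) ≈ 0.0192308
Highest score → author B.

author B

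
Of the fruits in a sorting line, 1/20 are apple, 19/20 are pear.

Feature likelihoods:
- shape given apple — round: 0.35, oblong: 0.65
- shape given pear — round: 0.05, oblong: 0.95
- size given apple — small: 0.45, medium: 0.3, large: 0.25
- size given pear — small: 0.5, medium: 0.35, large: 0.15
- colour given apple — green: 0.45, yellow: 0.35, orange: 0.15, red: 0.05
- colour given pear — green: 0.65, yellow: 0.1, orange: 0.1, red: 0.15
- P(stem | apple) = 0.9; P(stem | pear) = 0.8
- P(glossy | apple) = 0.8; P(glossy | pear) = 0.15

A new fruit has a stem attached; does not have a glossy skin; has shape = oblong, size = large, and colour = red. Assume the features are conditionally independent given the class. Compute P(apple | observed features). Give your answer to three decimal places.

0.005

apple: 0.05 × 0.65 × 0.25 × 0.05 × 0.9 × (1−0.8) = 0.000073125
pear: 0.95 × 0.95 × 0.15 × 0.15 × 0.8 × (1−0.15) = 0.01380825
P(apple | x) = 0.000073125 / 0.013881375 ≈ 0.005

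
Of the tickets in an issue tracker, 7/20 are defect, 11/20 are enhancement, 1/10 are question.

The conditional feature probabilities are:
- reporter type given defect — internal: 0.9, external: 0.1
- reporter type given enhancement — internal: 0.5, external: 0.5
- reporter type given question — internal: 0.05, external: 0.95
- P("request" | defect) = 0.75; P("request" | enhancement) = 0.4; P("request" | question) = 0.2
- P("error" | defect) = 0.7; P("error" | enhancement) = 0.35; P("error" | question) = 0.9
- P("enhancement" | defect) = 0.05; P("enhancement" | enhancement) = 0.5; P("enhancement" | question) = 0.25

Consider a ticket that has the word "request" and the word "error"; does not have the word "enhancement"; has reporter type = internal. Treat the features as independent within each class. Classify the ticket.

defect: 0.35 × 0.9 × 0.75 × 0.7 × (1−0.05) = 0.15710625
enhancement: 0.55 × 0.5 × 0.4 × 0.35 × (1−0.5) = 0.01925
question: 0.1 × 0.05 × 0.2 × 0.9 × (1−0.25) = 0.000675
Highest score → defect.

defect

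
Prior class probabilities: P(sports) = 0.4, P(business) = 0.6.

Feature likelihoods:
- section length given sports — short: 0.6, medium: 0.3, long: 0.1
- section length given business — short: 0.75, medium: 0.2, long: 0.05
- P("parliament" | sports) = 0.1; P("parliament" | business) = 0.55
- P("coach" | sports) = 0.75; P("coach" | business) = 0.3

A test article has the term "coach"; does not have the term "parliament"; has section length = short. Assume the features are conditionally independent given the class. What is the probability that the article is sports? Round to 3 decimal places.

sports: 0.4 × 0.6 × (1−0.1) × 0.75 = 0.162
business: 0.6 × 0.75 × (1−0.55) × 0.3 = 0.06075
P(sports | x) = 0.162 / 0.22275 ≈ 0.727

0.727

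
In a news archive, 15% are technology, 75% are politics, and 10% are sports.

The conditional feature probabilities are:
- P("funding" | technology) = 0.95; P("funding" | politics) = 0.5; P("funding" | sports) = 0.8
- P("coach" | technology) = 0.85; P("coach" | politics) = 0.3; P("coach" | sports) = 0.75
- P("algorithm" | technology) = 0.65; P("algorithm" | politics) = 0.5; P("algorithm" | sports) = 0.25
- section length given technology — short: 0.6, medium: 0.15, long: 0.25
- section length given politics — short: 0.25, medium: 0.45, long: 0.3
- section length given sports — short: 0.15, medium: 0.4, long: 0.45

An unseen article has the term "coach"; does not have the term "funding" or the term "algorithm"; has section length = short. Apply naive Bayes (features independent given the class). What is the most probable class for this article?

technology: 0.15 × (1−0.95) × 0.85 × (1−0.65) × 0.6 = 0.00133875
politics: 0.75 × (1−0.5) × 0.3 × (1−0.5) × 0.25 = 0.0140625
sports: 0.1 × (1−0.8) × 0.75 × (1−0.25) × 0.15 = 0.0016875
Highest score → politics.

politics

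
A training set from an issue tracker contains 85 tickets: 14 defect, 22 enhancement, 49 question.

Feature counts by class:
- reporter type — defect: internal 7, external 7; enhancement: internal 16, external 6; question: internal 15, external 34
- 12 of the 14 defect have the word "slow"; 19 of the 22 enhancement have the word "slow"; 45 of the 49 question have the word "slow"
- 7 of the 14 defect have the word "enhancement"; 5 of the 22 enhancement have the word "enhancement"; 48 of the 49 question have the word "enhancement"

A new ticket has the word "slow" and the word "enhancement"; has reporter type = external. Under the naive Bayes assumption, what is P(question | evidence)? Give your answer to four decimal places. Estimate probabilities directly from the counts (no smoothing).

0.8798

defect: (14/85) × (7/14) × (12/14) × (7/14) ≈ 0.0352941
enhancement: (22/85) × (6/22) × (19/22) × (5/22) ≈ 0.0138551
question: (49/85) × (34/49) × (45/49) × (48/49) ≈ 0.35985
P(question | x) = 0.35985 / 0.4089992 ≈ 0.8798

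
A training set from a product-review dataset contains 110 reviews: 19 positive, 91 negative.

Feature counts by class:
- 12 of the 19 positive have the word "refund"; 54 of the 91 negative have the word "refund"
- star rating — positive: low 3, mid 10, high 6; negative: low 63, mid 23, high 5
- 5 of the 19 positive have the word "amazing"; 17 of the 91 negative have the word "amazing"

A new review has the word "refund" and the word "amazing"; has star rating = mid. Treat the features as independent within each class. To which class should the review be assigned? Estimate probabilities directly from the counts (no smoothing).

positive: (19/110) × (12/19) × (10/19) × (5/19) ≈ 0.0151095
negative: (91/110) × (54/91) × (23/91) × (17/91) ≈ 0.023179
Highest score → negative.

negative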